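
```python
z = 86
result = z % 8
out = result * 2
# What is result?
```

Trace (tracking result):
z = 86  # -> z = 86
result = z % 8  # -> result = 6
out = result * 2  # -> out = 12

Answer: 6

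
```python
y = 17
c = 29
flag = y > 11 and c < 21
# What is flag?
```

Answer: False

Derivation:
Trace (tracking flag):
y = 17  # -> y = 17
c = 29  # -> c = 29
flag = y > 11 and c < 21  # -> flag = False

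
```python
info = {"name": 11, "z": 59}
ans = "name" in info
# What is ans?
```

Answer: True

Derivation:
Trace (tracking ans):
info = {'name': 11, 'z': 59}  # -> info = {'name': 11, 'z': 59}
ans = 'name' in info  # -> ans = True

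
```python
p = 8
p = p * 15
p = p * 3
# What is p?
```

Answer: 360

Derivation:
Trace (tracking p):
p = 8  # -> p = 8
p = p * 15  # -> p = 120
p = p * 3  # -> p = 360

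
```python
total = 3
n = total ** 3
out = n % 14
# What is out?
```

Trace (tracking out):
total = 3  # -> total = 3
n = total ** 3  # -> n = 27
out = n % 14  # -> out = 13

Answer: 13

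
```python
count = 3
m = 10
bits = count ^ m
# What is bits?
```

Trace (tracking bits):
count = 3  # -> count = 3
m = 10  # -> m = 10
bits = count ^ m  # -> bits = 9

Answer: 9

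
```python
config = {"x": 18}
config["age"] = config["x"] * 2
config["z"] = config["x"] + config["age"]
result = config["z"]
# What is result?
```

Answer: 54

Derivation:
Trace (tracking result):
config = {'x': 18}  # -> config = {'x': 18}
config['age'] = config['x'] * 2  # -> config = {'x': 18, 'age': 36}
config['z'] = config['x'] + config['age']  # -> config = {'x': 18, 'age': 36, 'z': 54}
result = config['z']  # -> result = 54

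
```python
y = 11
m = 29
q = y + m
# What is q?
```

Trace (tracking q):
y = 11  # -> y = 11
m = 29  # -> m = 29
q = y + m  # -> q = 40

Answer: 40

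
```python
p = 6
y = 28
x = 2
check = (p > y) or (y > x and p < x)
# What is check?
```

Trace (tracking check):
p = 6  # -> p = 6
y = 28  # -> y = 28
x = 2  # -> x = 2
check = p > y or (y > x and p < x)  # -> check = False

Answer: False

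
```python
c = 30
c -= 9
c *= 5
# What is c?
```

Trace (tracking c):
c = 30  # -> c = 30
c -= 9  # -> c = 21
c *= 5  # -> c = 105

Answer: 105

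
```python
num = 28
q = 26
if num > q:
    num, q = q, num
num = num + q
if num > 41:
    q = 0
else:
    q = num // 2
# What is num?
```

Trace (tracking num):
num = 28  # -> num = 28
q = 26  # -> q = 26
if num > q:  # condition is True
    num, q = (q, num)  # -> num = 26, q = 28
num = num + q  # -> num = 54
if num > 41:  # condition is True
    q = 0  # -> q = 0

Answer: 54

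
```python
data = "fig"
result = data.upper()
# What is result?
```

Answer: 'FIG'

Derivation:
Trace (tracking result):
data = 'fig'  # -> data = 'fig'
result = data.upper()  # -> result = 'FIG'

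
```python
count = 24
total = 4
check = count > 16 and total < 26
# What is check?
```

Trace (tracking check):
count = 24  # -> count = 24
total = 4  # -> total = 4
check = count > 16 and total < 26  # -> check = True

Answer: True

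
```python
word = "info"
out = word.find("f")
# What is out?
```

Answer: 2

Derivation:
Trace (tracking out):
word = 'info'  # -> word = 'info'
out = word.find('f')  # -> out = 2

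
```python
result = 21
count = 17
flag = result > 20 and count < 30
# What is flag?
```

Answer: True

Derivation:
Trace (tracking flag):
result = 21  # -> result = 21
count = 17  # -> count = 17
flag = result > 20 and count < 30  # -> flag = True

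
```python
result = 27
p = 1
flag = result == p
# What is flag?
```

Trace (tracking flag):
result = 27  # -> result = 27
p = 1  # -> p = 1
flag = result == p  # -> flag = False

Answer: False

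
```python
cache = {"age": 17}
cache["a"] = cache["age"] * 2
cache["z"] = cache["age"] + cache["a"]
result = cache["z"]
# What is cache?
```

Trace (tracking cache):
cache = {'age': 17}  # -> cache = {'age': 17}
cache['a'] = cache['age'] * 2  # -> cache = {'age': 17, 'a': 34}
cache['z'] = cache['age'] + cache['a']  # -> cache = {'age': 17, 'a': 34, 'z': 51}
result = cache['z']  # -> result = 51

Answer: {'age': 17, 'a': 34, 'z': 51}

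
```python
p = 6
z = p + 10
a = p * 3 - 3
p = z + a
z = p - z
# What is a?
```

Trace (tracking a):
p = 6  # -> p = 6
z = p + 10  # -> z = 16
a = p * 3 - 3  # -> a = 15
p = z + a  # -> p = 31
z = p - z  # -> z = 15

Answer: 15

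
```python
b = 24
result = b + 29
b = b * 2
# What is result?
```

Trace (tracking result):
b = 24  # -> b = 24
result = b + 29  # -> result = 53
b = b * 2  # -> b = 48

Answer: 53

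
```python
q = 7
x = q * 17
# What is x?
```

Trace (tracking x):
q = 7  # -> q = 7
x = q * 17  # -> x = 119

Answer: 119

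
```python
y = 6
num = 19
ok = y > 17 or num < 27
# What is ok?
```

Trace (tracking ok):
y = 6  # -> y = 6
num = 19  # -> num = 19
ok = y > 17 or num < 27  # -> ok = True

Answer: True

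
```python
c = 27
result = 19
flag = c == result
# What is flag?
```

Trace (tracking flag):
c = 27  # -> c = 27
result = 19  # -> result = 19
flag = c == result  # -> flag = False

Answer: False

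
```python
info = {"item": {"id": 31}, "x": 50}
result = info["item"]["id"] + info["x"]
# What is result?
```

Answer: 81

Derivation:
Trace (tracking result):
info = {'item': {'id': 31}, 'x': 50}  # -> info = {'item': {'id': 31}, 'x': 50}
result = info['item']['id'] + info['x']  # -> result = 81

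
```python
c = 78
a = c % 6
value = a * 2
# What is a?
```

Answer: 0

Derivation:
Trace (tracking a):
c = 78  # -> c = 78
a = c % 6  # -> a = 0
value = a * 2  # -> value = 0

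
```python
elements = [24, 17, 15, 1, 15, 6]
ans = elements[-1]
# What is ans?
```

Trace (tracking ans):
elements = [24, 17, 15, 1, 15, 6]  # -> elements = [24, 17, 15, 1, 15, 6]
ans = elements[-1]  # -> ans = 6

Answer: 6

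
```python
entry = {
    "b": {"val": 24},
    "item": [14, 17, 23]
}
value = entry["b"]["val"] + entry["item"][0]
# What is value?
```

Trace (tracking value):
entry = {'b': {'val': 24}, 'item': [14, 17, 23]}  # -> entry = {'b': {'val': 24}, 'item': [14, 17, 23]}
value = entry['b']['val'] + entry['item'][0]  # -> value = 38

Answer: 38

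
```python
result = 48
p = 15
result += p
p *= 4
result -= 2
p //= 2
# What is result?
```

Trace (tracking result):
result = 48  # -> result = 48
p = 15  # -> p = 15
result += p  # -> result = 63
p *= 4  # -> p = 60
result -= 2  # -> result = 61
p //= 2  # -> p = 30

Answer: 61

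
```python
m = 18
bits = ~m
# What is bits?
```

Answer: -19

Derivation:
Trace (tracking bits):
m = 18  # -> m = 18
bits = ~m  # -> bits = -19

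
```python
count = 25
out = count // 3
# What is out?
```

Answer: 8

Derivation:
Trace (tracking out):
count = 25  # -> count = 25
out = count // 3  # -> out = 8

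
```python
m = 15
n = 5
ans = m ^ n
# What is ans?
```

Answer: 10

Derivation:
Trace (tracking ans):
m = 15  # -> m = 15
n = 5  # -> n = 5
ans = m ^ n  # -> ans = 10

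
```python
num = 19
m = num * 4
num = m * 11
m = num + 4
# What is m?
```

Trace (tracking m):
num = 19  # -> num = 19
m = num * 4  # -> m = 76
num = m * 11  # -> num = 836
m = num + 4  # -> m = 840

Answer: 840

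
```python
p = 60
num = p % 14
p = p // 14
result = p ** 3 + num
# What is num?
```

Trace (tracking num):
p = 60  # -> p = 60
num = p % 14  # -> num = 4
p = p // 14  # -> p = 4
result = p ** 3 + num  # -> result = 68

Answer: 4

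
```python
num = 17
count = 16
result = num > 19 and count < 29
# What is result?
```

Trace (tracking result):
num = 17  # -> num = 17
count = 16  # -> count = 16
result = num > 19 and count < 29  # -> result = False

Answer: False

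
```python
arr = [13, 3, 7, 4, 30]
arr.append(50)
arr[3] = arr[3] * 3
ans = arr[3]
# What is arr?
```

Trace (tracking arr):
arr = [13, 3, 7, 4, 30]  # -> arr = [13, 3, 7, 4, 30]
arr.append(50)  # -> arr = [13, 3, 7, 4, 30, 50]
arr[3] = arr[3] * 3  # -> arr = [13, 3, 7, 12, 30, 50]
ans = arr[3]  # -> ans = 12

Answer: [13, 3, 7, 12, 30, 50]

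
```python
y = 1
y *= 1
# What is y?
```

Answer: 1

Derivation:
Trace (tracking y):
y = 1  # -> y = 1
y *= 1  # -> y = 1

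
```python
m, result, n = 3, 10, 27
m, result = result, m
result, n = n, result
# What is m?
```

Trace (tracking m):
m, result, n = (3, 10, 27)  # -> m = 3, result = 10, n = 27
m, result = (result, m)  # -> m = 10, result = 3
result, n = (n, result)  # -> result = 27, n = 3

Answer: 10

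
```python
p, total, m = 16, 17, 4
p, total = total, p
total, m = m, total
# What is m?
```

Trace (tracking m):
p, total, m = (16, 17, 4)  # -> p = 16, total = 17, m = 4
p, total = (total, p)  # -> p = 17, total = 16
total, m = (m, total)  # -> total = 4, m = 16

Answer: 16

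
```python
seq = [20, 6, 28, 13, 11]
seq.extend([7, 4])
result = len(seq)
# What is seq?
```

Trace (tracking seq):
seq = [20, 6, 28, 13, 11]  # -> seq = [20, 6, 28, 13, 11]
seq.extend([7, 4])  # -> seq = [20, 6, 28, 13, 11, 7, 4]
result = len(seq)  # -> result = 7

Answer: [20, 6, 28, 13, 11, 7, 4]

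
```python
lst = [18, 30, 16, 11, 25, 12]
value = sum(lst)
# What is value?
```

Trace (tracking value):
lst = [18, 30, 16, 11, 25, 12]  # -> lst = [18, 30, 16, 11, 25, 12]
value = sum(lst)  # -> value = 112

Answer: 112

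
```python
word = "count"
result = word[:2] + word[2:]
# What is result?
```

Trace (tracking result):
word = 'count'  # -> word = 'count'
result = word[:2] + word[2:]  # -> result = 'count'

Answer: 'count'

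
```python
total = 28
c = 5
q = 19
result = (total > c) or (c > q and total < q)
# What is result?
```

Answer: True

Derivation:
Trace (tracking result):
total = 28  # -> total = 28
c = 5  # -> c = 5
q = 19  # -> q = 19
result = total > c or (c > q and total < q)  # -> result = True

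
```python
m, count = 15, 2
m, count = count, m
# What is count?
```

Answer: 15

Derivation:
Trace (tracking count):
m, count = (15, 2)  # -> m = 15, count = 2
m, count = (count, m)  # -> m = 2, count = 15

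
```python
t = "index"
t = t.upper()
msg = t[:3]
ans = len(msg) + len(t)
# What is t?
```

Answer: 'INDEX'

Derivation:
Trace (tracking t):
t = 'index'  # -> t = 'index'
t = t.upper()  # -> t = 'INDEX'
msg = t[:3]  # -> msg = 'IND'
ans = len(msg) + len(t)  # -> ans = 8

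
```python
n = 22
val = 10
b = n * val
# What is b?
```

Answer: 220

Derivation:
Trace (tracking b):
n = 22  # -> n = 22
val = 10  # -> val = 10
b = n * val  # -> b = 220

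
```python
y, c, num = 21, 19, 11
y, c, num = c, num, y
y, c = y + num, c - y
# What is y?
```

Trace (tracking y):
y, c, num = (21, 19, 11)  # -> y = 21, c = 19, num = 11
y, c, num = (c, num, y)  # -> y = 19, c = 11, num = 21
y, c = (y + num, c - y)  # -> y = 40, c = -8

Answer: 40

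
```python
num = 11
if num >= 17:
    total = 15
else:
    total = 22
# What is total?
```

Trace (tracking total):
num = 11  # -> num = 11
if num >= 17:  # condition is False
else:
    total = 22  # -> total = 22

Answer: 22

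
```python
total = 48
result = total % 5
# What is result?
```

Trace (tracking result):
total = 48  # -> total = 48
result = total % 5  # -> result = 3

Answer: 3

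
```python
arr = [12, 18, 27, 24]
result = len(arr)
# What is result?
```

Answer: 4

Derivation:
Trace (tracking result):
arr = [12, 18, 27, 24]  # -> arr = [12, 18, 27, 24]
result = len(arr)  # -> result = 4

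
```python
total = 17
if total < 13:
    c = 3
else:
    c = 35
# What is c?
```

Answer: 35

Derivation:
Trace (tracking c):
total = 17  # -> total = 17
if total < 13:  # condition is False
else:
    c = 35  # -> c = 35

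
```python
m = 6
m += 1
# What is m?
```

Trace (tracking m):
m = 6  # -> m = 6
m += 1  # -> m = 7

Answer: 7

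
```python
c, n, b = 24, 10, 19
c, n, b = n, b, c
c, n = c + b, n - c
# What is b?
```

Answer: 24

Derivation:
Trace (tracking b):
c, n, b = (24, 10, 19)  # -> c = 24, n = 10, b = 19
c, n, b = (n, b, c)  # -> c = 10, n = 19, b = 24
c, n = (c + b, n - c)  # -> c = 34, n = 9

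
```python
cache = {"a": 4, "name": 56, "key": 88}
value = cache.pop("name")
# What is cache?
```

Trace (tracking cache):
cache = {'a': 4, 'name': 56, 'key': 88}  # -> cache = {'a': 4, 'name': 56, 'key': 88}
value = cache.pop('name')  # -> value = 56

Answer: {'a': 4, 'key': 88}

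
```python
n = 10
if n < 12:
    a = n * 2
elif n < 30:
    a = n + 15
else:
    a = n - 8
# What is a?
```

Trace (tracking a):
n = 10  # -> n = 10
if n < 12:  # condition is True
    a = n * 2  # -> a = 20

Answer: 20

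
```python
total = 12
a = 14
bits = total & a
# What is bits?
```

Answer: 12

Derivation:
Trace (tracking bits):
total = 12  # -> total = 12
a = 14  # -> a = 14
bits = total & a  # -> bits = 12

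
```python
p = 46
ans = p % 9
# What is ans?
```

Trace (tracking ans):
p = 46  # -> p = 46
ans = p % 9  # -> ans = 1

Answer: 1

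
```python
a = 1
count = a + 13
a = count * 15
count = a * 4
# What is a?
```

Answer: 210

Derivation:
Trace (tracking a):
a = 1  # -> a = 1
count = a + 13  # -> count = 14
a = count * 15  # -> a = 210
count = a * 4  # -> count = 840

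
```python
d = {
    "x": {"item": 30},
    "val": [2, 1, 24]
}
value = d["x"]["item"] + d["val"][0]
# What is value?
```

Trace (tracking value):
d = {'x': {'item': 30}, 'val': [2, 1, 24]}  # -> d = {'x': {'item': 30}, 'val': [2, 1, 24]}
value = d['x']['item'] + d['val'][0]  # -> value = 32

Answer: 32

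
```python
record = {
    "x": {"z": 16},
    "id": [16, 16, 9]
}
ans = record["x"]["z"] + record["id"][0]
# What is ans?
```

Answer: 32

Derivation:
Trace (tracking ans):
record = {'x': {'z': 16}, 'id': [16, 16, 9]}  # -> record = {'x': {'z': 16}, 'id': [16, 16, 9]}
ans = record['x']['z'] + record['id'][0]  # -> ans = 32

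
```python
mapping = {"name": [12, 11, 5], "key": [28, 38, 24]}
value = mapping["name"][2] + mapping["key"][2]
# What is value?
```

Answer: 29

Derivation:
Trace (tracking value):
mapping = {'name': [12, 11, 5], 'key': [28, 38, 24]}  # -> mapping = {'name': [12, 11, 5], 'key': [28, 38, 24]}
value = mapping['name'][2] + mapping['key'][2]  # -> value = 29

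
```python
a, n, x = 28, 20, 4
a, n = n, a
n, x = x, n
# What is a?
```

Answer: 20

Derivation:
Trace (tracking a):
a, n, x = (28, 20, 4)  # -> a = 28, n = 20, x = 4
a, n = (n, a)  # -> a = 20, n = 28
n, x = (x, n)  # -> n = 4, x = 28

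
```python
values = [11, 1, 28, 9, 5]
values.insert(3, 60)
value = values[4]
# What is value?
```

Answer: 9

Derivation:
Trace (tracking value):
values = [11, 1, 28, 9, 5]  # -> values = [11, 1, 28, 9, 5]
values.insert(3, 60)  # -> values = [11, 1, 28, 60, 9, 5]
value = values[4]  # -> value = 9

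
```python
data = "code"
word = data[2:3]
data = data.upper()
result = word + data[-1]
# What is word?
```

Trace (tracking word):
data = 'code'  # -> data = 'code'
word = data[2:3]  # -> word = 'd'
data = data.upper()  # -> data = 'CODE'
result = word + data[-1]  # -> result = 'dE'

Answer: 'd'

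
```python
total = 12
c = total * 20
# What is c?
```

Answer: 240

Derivation:
Trace (tracking c):
total = 12  # -> total = 12
c = total * 20  # -> c = 240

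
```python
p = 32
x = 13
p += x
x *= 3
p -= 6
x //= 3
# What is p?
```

Answer: 39

Derivation:
Trace (tracking p):
p = 32  # -> p = 32
x = 13  # -> x = 13
p += x  # -> p = 45
x *= 3  # -> x = 39
p -= 6  # -> p = 39
x //= 3  # -> x = 13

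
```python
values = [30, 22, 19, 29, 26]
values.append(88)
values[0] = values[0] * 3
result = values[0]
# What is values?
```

Trace (tracking values):
values = [30, 22, 19, 29, 26]  # -> values = [30, 22, 19, 29, 26]
values.append(88)  # -> values = [30, 22, 19, 29, 26, 88]
values[0] = values[0] * 3  # -> values = [90, 22, 19, 29, 26, 88]
result = values[0]  # -> result = 90

Answer: [90, 22, 19, 29, 26, 88]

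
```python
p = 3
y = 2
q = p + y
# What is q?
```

Answer: 5

Derivation:
Trace (tracking q):
p = 3  # -> p = 3
y = 2  # -> y = 2
q = p + y  # -> q = 5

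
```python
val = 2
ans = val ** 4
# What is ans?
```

Answer: 16

Derivation:
Trace (tracking ans):
val = 2  # -> val = 2
ans = val ** 4  # -> ans = 16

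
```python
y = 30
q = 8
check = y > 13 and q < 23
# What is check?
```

Trace (tracking check):
y = 30  # -> y = 30
q = 8  # -> q = 8
check = y > 13 and q < 23  # -> check = True

Answer: True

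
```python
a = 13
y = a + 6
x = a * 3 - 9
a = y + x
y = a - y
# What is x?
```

Trace (tracking x):
a = 13  # -> a = 13
y = a + 6  # -> y = 19
x = a * 3 - 9  # -> x = 30
a = y + x  # -> a = 49
y = a - y  # -> y = 30

Answer: 30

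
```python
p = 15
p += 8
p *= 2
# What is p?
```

Trace (tracking p):
p = 15  # -> p = 15
p += 8  # -> p = 23
p *= 2  # -> p = 46

Answer: 46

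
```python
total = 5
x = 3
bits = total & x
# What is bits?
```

Answer: 1

Derivation:
Trace (tracking bits):
total = 5  # -> total = 5
x = 3  # -> x = 3
bits = total & x  # -> bits = 1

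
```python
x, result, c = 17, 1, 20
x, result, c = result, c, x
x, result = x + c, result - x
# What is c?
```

Answer: 17

Derivation:
Trace (tracking c):
x, result, c = (17, 1, 20)  # -> x = 17, result = 1, c = 20
x, result, c = (result, c, x)  # -> x = 1, result = 20, c = 17
x, result = (x + c, result - x)  # -> x = 18, result = 19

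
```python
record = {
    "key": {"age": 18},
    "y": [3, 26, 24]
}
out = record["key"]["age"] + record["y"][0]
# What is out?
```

Trace (tracking out):
record = {'key': {'age': 18}, 'y': [3, 26, 24]}  # -> record = {'key': {'age': 18}, 'y': [3, 26, 24]}
out = record['key']['age'] + record['y'][0]  # -> out = 21

Answer: 21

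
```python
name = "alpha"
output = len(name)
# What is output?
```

Answer: 5

Derivation:
Trace (tracking output):
name = 'alpha'  # -> name = 'alpha'
output = len(name)  # -> output = 5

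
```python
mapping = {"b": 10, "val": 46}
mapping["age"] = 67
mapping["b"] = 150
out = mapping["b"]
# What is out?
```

Trace (tracking out):
mapping = {'b': 10, 'val': 46}  # -> mapping = {'b': 10, 'val': 46}
mapping['age'] = 67  # -> mapping = {'b': 10, 'val': 46, 'age': 67}
mapping['b'] = 150  # -> mapping = {'b': 150, 'val': 46, 'age': 67}
out = mapping['b']  # -> out = 150

Answer: 150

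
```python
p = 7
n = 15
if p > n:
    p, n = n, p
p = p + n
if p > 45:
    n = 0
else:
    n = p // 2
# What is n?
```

Trace (tracking n):
p = 7  # -> p = 7
n = 15  # -> n = 15
if p > n:  # condition is False
p = p + n  # -> p = 22
if p > 45:  # condition is False
else:
    n = p // 2  # -> n = 11

Answer: 11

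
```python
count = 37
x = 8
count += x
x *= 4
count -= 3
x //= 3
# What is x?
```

Trace (tracking x):
count = 37  # -> count = 37
x = 8  # -> x = 8
count += x  # -> count = 45
x *= 4  # -> x = 32
count -= 3  # -> count = 42
x //= 3  # -> x = 10

Answer: 10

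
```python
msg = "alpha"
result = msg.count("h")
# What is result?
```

Answer: 1

Derivation:
Trace (tracking result):
msg = 'alpha'  # -> msg = 'alpha'
result = msg.count('h')  # -> result = 1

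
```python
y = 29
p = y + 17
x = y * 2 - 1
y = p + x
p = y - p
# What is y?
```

Answer: 103

Derivation:
Trace (tracking y):
y = 29  # -> y = 29
p = y + 17  # -> p = 46
x = y * 2 - 1  # -> x = 57
y = p + x  # -> y = 103
p = y - p  # -> p = 57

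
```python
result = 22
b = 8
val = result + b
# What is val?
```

Answer: 30

Derivation:
Trace (tracking val):
result = 22  # -> result = 22
b = 8  # -> b = 8
val = result + b  # -> val = 30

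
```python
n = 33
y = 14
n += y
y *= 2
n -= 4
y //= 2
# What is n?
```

Answer: 43

Derivation:
Trace (tracking n):
n = 33  # -> n = 33
y = 14  # -> y = 14
n += y  # -> n = 47
y *= 2  # -> y = 28
n -= 4  # -> n = 43
y //= 2  # -> y = 14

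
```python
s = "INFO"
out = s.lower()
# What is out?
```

Answer: 'info'

Derivation:
Trace (tracking out):
s = 'INFO'  # -> s = 'INFO'
out = s.lower()  # -> out = 'info'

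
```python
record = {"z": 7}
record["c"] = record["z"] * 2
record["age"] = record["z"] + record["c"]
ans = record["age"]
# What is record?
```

Trace (tracking record):
record = {'z': 7}  # -> record = {'z': 7}
record['c'] = record['z'] * 2  # -> record = {'z': 7, 'c': 14}
record['age'] = record['z'] + record['c']  # -> record = {'z': 7, 'c': 14, 'age': 21}
ans = record['age']  # -> ans = 21

Answer: {'z': 7, 'c': 14, 'age': 21}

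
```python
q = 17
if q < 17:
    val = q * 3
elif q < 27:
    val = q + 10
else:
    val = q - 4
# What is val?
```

Trace (tracking val):
q = 17  # -> q = 17
if q < 17:  # condition is False
elif q < 27:  # condition is True
    val = q + 10  # -> val = 27

Answer: 27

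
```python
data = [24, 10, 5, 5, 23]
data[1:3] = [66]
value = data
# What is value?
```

Answer: [24, 66, 5, 23]

Derivation:
Trace (tracking value):
data = [24, 10, 5, 5, 23]  # -> data = [24, 10, 5, 5, 23]
data[1:3] = [66]  # -> data = [24, 66, 5, 23]
value = data  # -> value = [24, 66, 5, 23]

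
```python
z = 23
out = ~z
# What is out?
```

Answer: -24

Derivation:
Trace (tracking out):
z = 23  # -> z = 23
out = ~z  # -> out = -24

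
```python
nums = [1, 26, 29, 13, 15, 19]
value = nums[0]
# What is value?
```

Answer: 1

Derivation:
Trace (tracking value):
nums = [1, 26, 29, 13, 15, 19]  # -> nums = [1, 26, 29, 13, 15, 19]
value = nums[0]  # -> value = 1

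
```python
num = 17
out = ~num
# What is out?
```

Trace (tracking out):
num = 17  # -> num = 17
out = ~num  # -> out = -18

Answer: -18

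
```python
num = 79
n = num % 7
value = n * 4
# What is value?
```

Trace (tracking value):
num = 79  # -> num = 79
n = num % 7  # -> n = 2
value = n * 4  # -> value = 8

Answer: 8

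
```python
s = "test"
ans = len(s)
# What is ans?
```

Trace (tracking ans):
s = 'test'  # -> s = 'test'
ans = len(s)  # -> ans = 4

Answer: 4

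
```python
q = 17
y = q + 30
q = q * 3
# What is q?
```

Trace (tracking q):
q = 17  # -> q = 17
y = q + 30  # -> y = 47
q = q * 3  # -> q = 51

Answer: 51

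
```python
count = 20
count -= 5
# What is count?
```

Trace (tracking count):
count = 20  # -> count = 20
count -= 5  # -> count = 15

Answer: 15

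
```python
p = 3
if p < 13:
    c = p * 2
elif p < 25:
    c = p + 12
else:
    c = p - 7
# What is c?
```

Trace (tracking c):
p = 3  # -> p = 3
if p < 13:  # condition is True
    c = p * 2  # -> c = 6

Answer: 6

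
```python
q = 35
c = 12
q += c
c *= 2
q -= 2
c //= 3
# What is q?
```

Trace (tracking q):
q = 35  # -> q = 35
c = 12  # -> c = 12
q += c  # -> q = 47
c *= 2  # -> c = 24
q -= 2  # -> q = 45
c //= 3  # -> c = 8

Answer: 45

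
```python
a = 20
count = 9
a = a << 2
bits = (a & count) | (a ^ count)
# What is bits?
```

Trace (tracking bits):
a = 20  # -> a = 20
count = 9  # -> count = 9
a = a << 2  # -> a = 80
bits = a & count | a ^ count  # -> bits = 89

Answer: 89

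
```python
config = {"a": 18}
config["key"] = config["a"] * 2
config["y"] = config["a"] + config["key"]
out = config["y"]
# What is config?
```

Answer: {'a': 18, 'key': 36, 'y': 54}

Derivation:
Trace (tracking config):
config = {'a': 18}  # -> config = {'a': 18}
config['key'] = config['a'] * 2  # -> config = {'a': 18, 'key': 36}
config['y'] = config['a'] + config['key']  # -> config = {'a': 18, 'key': 36, 'y': 54}
out = config['y']  # -> out = 54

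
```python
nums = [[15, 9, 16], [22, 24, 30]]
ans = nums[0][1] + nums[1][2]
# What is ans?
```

Answer: 39

Derivation:
Trace (tracking ans):
nums = [[15, 9, 16], [22, 24, 30]]  # -> nums = [[15, 9, 16], [22, 24, 30]]
ans = nums[0][1] + nums[1][2]  # -> ans = 39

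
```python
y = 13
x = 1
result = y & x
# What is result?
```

Answer: 1

Derivation:
Trace (tracking result):
y = 13  # -> y = 13
x = 1  # -> x = 1
result = y & x  # -> result = 1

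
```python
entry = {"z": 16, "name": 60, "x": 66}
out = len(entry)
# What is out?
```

Answer: 3

Derivation:
Trace (tracking out):
entry = {'z': 16, 'name': 60, 'x': 66}  # -> entry = {'z': 16, 'name': 60, 'x': 66}
out = len(entry)  # -> out = 3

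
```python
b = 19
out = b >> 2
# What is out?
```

Trace (tracking out):
b = 19  # -> b = 19
out = b >> 2  # -> out = 4

Answer: 4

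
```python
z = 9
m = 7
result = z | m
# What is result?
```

Trace (tracking result):
z = 9  # -> z = 9
m = 7  # -> m = 7
result = z | m  # -> result = 15

Answer: 15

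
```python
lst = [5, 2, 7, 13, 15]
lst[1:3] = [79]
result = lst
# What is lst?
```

Answer: [5, 79, 13, 15]

Derivation:
Trace (tracking lst):
lst = [5, 2, 7, 13, 15]  # -> lst = [5, 2, 7, 13, 15]
lst[1:3] = [79]  # -> lst = [5, 79, 13, 15]
result = lst  # -> result = [5, 79, 13, 15]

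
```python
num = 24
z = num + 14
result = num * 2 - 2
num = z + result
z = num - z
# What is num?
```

Trace (tracking num):
num = 24  # -> num = 24
z = num + 14  # -> z = 38
result = num * 2 - 2  # -> result = 46
num = z + result  # -> num = 84
z = num - z  # -> z = 46

Answer: 84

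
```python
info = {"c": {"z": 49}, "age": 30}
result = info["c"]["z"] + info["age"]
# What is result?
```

Trace (tracking result):
info = {'c': {'z': 49}, 'age': 30}  # -> info = {'c': {'z': 49}, 'age': 30}
result = info['c']['z'] + info['age']  # -> result = 79

Answer: 79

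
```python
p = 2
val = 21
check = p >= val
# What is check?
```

Trace (tracking check):
p = 2  # -> p = 2
val = 21  # -> val = 21
check = p >= val  # -> check = False

Answer: False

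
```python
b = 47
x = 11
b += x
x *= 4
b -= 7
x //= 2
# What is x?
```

Answer: 22

Derivation:
Trace (tracking x):
b = 47  # -> b = 47
x = 11  # -> x = 11
b += x  # -> b = 58
x *= 4  # -> x = 44
b -= 7  # -> b = 51
x //= 2  # -> x = 22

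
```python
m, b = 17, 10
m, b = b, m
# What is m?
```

Answer: 10

Derivation:
Trace (tracking m):
m, b = (17, 10)  # -> m = 17, b = 10
m, b = (b, m)  # -> m = 10, b = 17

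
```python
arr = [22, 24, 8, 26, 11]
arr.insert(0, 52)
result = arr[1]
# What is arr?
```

Answer: [52, 22, 24, 8, 26, 11]

Derivation:
Trace (tracking arr):
arr = [22, 24, 8, 26, 11]  # -> arr = [22, 24, 8, 26, 11]
arr.insert(0, 52)  # -> arr = [52, 22, 24, 8, 26, 11]
result = arr[1]  # -> result = 22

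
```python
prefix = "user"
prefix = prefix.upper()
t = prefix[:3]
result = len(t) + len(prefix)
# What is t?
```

Trace (tracking t):
prefix = 'user'  # -> prefix = 'user'
prefix = prefix.upper()  # -> prefix = 'USER'
t = prefix[:3]  # -> t = 'USE'
result = len(t) + len(prefix)  # -> result = 7

Answer: 'USE'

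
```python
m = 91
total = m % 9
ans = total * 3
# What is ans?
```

Answer: 3

Derivation:
Trace (tracking ans):
m = 91  # -> m = 91
total = m % 9  # -> total = 1
ans = total * 3  # -> ans = 3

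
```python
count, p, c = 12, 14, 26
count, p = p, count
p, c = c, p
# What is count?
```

Answer: 14

Derivation:
Trace (tracking count):
count, p, c = (12, 14, 26)  # -> count = 12, p = 14, c = 26
count, p = (p, count)  # -> count = 14, p = 12
p, c = (c, p)  # -> p = 26, c = 12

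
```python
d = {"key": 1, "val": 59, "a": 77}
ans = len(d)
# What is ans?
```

Answer: 3

Derivation:
Trace (tracking ans):
d = {'key': 1, 'val': 59, 'a': 77}  # -> d = {'key': 1, 'val': 59, 'a': 77}
ans = len(d)  # -> ans = 3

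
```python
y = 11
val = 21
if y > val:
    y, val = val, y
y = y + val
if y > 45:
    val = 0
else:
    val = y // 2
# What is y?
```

Trace (tracking y):
y = 11  # -> y = 11
val = 21  # -> val = 21
if y > val:  # condition is False
y = y + val  # -> y = 32
if y > 45:  # condition is False
else:
    val = y // 2  # -> val = 16

Answer: 32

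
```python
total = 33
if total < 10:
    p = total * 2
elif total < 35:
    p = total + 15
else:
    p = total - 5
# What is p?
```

Trace (tracking p):
total = 33  # -> total = 33
if total < 10:  # condition is False
elif total < 35:  # condition is True
    p = total + 15  # -> p = 48

Answer: 48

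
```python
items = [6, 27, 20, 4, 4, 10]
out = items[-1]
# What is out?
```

Answer: 10

Derivation:
Trace (tracking out):
items = [6, 27, 20, 4, 4, 10]  # -> items = [6, 27, 20, 4, 4, 10]
out = items[-1]  # -> out = 10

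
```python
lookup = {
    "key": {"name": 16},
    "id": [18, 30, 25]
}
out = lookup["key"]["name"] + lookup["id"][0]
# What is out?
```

Answer: 34

Derivation:
Trace (tracking out):
lookup = {'key': {'name': 16}, 'id': [18, 30, 25]}  # -> lookup = {'key': {'name': 16}, 'id': [18, 30, 25]}
out = lookup['key']['name'] + lookup['id'][0]  # -> out = 34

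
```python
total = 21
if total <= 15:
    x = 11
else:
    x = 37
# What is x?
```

Trace (tracking x):
total = 21  # -> total = 21
if total <= 15:  # condition is False
else:
    x = 37  # -> x = 37

Answer: 37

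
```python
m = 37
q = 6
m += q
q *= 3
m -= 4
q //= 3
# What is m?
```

Answer: 39

Derivation:
Trace (tracking m):
m = 37  # -> m = 37
q = 6  # -> q = 6
m += q  # -> m = 43
q *= 3  # -> q = 18
m -= 4  # -> m = 39
q //= 3  # -> q = 6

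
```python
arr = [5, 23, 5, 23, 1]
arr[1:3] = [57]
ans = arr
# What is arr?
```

Trace (tracking arr):
arr = [5, 23, 5, 23, 1]  # -> arr = [5, 23, 5, 23, 1]
arr[1:3] = [57]  # -> arr = [5, 57, 23, 1]
ans = arr  # -> ans = [5, 57, 23, 1]

Answer: [5, 57, 23, 1]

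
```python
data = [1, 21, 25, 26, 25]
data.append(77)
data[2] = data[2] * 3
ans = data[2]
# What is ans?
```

Trace (tracking ans):
data = [1, 21, 25, 26, 25]  # -> data = [1, 21, 25, 26, 25]
data.append(77)  # -> data = [1, 21, 25, 26, 25, 77]
data[2] = data[2] * 3  # -> data = [1, 21, 75, 26, 25, 77]
ans = data[2]  # -> ans = 75

Answer: 75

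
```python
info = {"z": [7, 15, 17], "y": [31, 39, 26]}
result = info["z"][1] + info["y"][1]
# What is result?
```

Trace (tracking result):
info = {'z': [7, 15, 17], 'y': [31, 39, 26]}  # -> info = {'z': [7, 15, 17], 'y': [31, 39, 26]}
result = info['z'][1] + info['y'][1]  # -> result = 54

Answer: 54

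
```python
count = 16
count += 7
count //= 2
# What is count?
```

Trace (tracking count):
count = 16  # -> count = 16
count += 7  # -> count = 23
count //= 2  # -> count = 11

Answer: 11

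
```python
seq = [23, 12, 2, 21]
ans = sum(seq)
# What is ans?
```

Trace (tracking ans):
seq = [23, 12, 2, 21]  # -> seq = [23, 12, 2, 21]
ans = sum(seq)  # -> ans = 58

Answer: 58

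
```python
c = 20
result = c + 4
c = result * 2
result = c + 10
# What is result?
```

Trace (tracking result):
c = 20  # -> c = 20
result = c + 4  # -> result = 24
c = result * 2  # -> c = 48
result = c + 10  # -> result = 58

Answer: 58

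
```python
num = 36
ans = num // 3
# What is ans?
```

Answer: 12

Derivation:
Trace (tracking ans):
num = 36  # -> num = 36
ans = num // 3  # -> ans = 12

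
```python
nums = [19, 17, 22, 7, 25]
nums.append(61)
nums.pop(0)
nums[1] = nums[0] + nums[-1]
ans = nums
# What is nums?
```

Trace (tracking nums):
nums = [19, 17, 22, 7, 25]  # -> nums = [19, 17, 22, 7, 25]
nums.append(61)  # -> nums = [19, 17, 22, 7, 25, 61]
nums.pop(0)  # -> nums = [17, 22, 7, 25, 61]
nums[1] = nums[0] + nums[-1]  # -> nums = [17, 78, 7, 25, 61]
ans = nums  # -> ans = [17, 78, 7, 25, 61]

Answer: [17, 78, 7, 25, 61]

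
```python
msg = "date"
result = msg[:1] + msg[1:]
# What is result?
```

Trace (tracking result):
msg = 'date'  # -> msg = 'date'
result = msg[:1] + msg[1:]  # -> result = 'date'

Answer: 'date'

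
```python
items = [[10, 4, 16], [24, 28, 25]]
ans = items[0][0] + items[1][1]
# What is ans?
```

Trace (tracking ans):
items = [[10, 4, 16], [24, 28, 25]]  # -> items = [[10, 4, 16], [24, 28, 25]]
ans = items[0][0] + items[1][1]  # -> ans = 38

Answer: 38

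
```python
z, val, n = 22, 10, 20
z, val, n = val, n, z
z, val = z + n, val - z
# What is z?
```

Answer: 32

Derivation:
Trace (tracking z):
z, val, n = (22, 10, 20)  # -> z = 22, val = 10, n = 20
z, val, n = (val, n, z)  # -> z = 10, val = 20, n = 22
z, val = (z + n, val - z)  # -> z = 32, val = 10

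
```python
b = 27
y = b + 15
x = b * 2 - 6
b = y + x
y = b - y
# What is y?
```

Answer: 48

Derivation:
Trace (tracking y):
b = 27  # -> b = 27
y = b + 15  # -> y = 42
x = b * 2 - 6  # -> x = 48
b = y + x  # -> b = 90
y = b - y  # -> y = 48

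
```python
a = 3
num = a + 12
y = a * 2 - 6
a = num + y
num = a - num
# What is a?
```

Trace (tracking a):
a = 3  # -> a = 3
num = a + 12  # -> num = 15
y = a * 2 - 6  # -> y = 0
a = num + y  # -> a = 15
num = a - num  # -> num = 0

Answer: 15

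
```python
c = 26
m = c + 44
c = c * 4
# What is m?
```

Trace (tracking m):
c = 26  # -> c = 26
m = c + 44  # -> m = 70
c = c * 4  # -> c = 104

Answer: 70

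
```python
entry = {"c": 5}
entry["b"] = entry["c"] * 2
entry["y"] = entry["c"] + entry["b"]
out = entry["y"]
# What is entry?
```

Trace (tracking entry):
entry = {'c': 5}  # -> entry = {'c': 5}
entry['b'] = entry['c'] * 2  # -> entry = {'c': 5, 'b': 10}
entry['y'] = entry['c'] + entry['b']  # -> entry = {'c': 5, 'b': 10, 'y': 15}
out = entry['y']  # -> out = 15

Answer: {'c': 5, 'b': 10, 'y': 15}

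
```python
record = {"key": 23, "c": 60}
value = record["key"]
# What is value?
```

Answer: 23

Derivation:
Trace (tracking value):
record = {'key': 23, 'c': 60}  # -> record = {'key': 23, 'c': 60}
value = record['key']  # -> value = 23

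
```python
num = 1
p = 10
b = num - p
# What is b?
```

Answer: -9

Derivation:
Trace (tracking b):
num = 1  # -> num = 1
p = 10  # -> p = 10
b = num - p  # -> b = -9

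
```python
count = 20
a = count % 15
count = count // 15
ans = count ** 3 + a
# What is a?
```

Trace (tracking a):
count = 20  # -> count = 20
a = count % 15  # -> a = 5
count = count // 15  # -> count = 1
ans = count ** 3 + a  # -> ans = 6

Answer: 5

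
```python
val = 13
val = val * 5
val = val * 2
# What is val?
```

Answer: 130

Derivation:
Trace (tracking val):
val = 13  # -> val = 13
val = val * 5  # -> val = 65
val = val * 2  # -> val = 130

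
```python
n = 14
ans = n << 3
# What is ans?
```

Trace (tracking ans):
n = 14  # -> n = 14
ans = n << 3  # -> ans = 112

Answer: 112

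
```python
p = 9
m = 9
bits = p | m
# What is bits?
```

Trace (tracking bits):
p = 9  # -> p = 9
m = 9  # -> m = 9
bits = p | m  # -> bits = 9

Answer: 9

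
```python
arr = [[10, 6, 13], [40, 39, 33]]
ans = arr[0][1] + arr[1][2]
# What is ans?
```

Trace (tracking ans):
arr = [[10, 6, 13], [40, 39, 33]]  # -> arr = [[10, 6, 13], [40, 39, 33]]
ans = arr[0][1] + arr[1][2]  # -> ans = 39

Answer: 39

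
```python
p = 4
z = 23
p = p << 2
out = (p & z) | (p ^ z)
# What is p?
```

Answer: 16

Derivation:
Trace (tracking p):
p = 4  # -> p = 4
z = 23  # -> z = 23
p = p << 2  # -> p = 16
out = p & z | p ^ z  # -> out = 23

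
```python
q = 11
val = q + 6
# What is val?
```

Answer: 17

Derivation:
Trace (tracking val):
q = 11  # -> q = 11
val = q + 6  # -> val = 17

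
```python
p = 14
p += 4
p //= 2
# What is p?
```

Answer: 9

Derivation:
Trace (tracking p):
p = 14  # -> p = 14
p += 4  # -> p = 18
p //= 2  # -> p = 9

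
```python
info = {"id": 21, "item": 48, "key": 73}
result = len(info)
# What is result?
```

Answer: 3

Derivation:
Trace (tracking result):
info = {'id': 21, 'item': 48, 'key': 73}  # -> info = {'id': 21, 'item': 48, 'key': 73}
result = len(info)  # -> result = 3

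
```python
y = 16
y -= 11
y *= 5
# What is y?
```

Answer: 25

Derivation:
Trace (tracking y):
y = 16  # -> y = 16
y -= 11  # -> y = 5
y *= 5  # -> y = 25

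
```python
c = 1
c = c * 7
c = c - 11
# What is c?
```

Trace (tracking c):
c = 1  # -> c = 1
c = c * 7  # -> c = 7
c = c - 11  # -> c = -4

Answer: -4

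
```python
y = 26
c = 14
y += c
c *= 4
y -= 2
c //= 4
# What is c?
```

Answer: 14

Derivation:
Trace (tracking c):
y = 26  # -> y = 26
c = 14  # -> c = 14
y += c  # -> y = 40
c *= 4  # -> c = 56
y -= 2  # -> y = 38
c //= 4  # -> c = 14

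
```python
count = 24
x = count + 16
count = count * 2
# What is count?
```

Answer: 48

Derivation:
Trace (tracking count):
count = 24  # -> count = 24
x = count + 16  # -> x = 40
count = count * 2  # -> count = 48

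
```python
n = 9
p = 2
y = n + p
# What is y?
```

Trace (tracking y):
n = 9  # -> n = 9
p = 2  # -> p = 2
y = n + p  # -> y = 11

Answer: 11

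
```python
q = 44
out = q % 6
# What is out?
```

Trace (tracking out):
q = 44  # -> q = 44
out = q % 6  # -> out = 2

Answer: 2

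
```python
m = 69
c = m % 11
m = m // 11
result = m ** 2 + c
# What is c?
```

Answer: 3

Derivation:
Trace (tracking c):
m = 69  # -> m = 69
c = m % 11  # -> c = 3
m = m // 11  # -> m = 6
result = m ** 2 + c  # -> result = 39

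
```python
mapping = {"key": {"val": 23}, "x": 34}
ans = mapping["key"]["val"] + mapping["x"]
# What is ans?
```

Trace (tracking ans):
mapping = {'key': {'val': 23}, 'x': 34}  # -> mapping = {'key': {'val': 23}, 'x': 34}
ans = mapping['key']['val'] + mapping['x']  # -> ans = 57

Answer: 57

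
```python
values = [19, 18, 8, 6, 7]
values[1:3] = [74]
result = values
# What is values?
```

Answer: [19, 74, 6, 7]

Derivation:
Trace (tracking values):
values = [19, 18, 8, 6, 7]  # -> values = [19, 18, 8, 6, 7]
values[1:3] = [74]  # -> values = [19, 74, 6, 7]
result = values  # -> result = [19, 74, 6, 7]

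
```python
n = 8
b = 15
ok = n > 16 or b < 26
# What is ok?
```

Answer: True

Derivation:
Trace (tracking ok):
n = 8  # -> n = 8
b = 15  # -> b = 15
ok = n > 16 or b < 26  # -> ok = True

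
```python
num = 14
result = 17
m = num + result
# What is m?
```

Answer: 31

Derivation:
Trace (tracking m):
num = 14  # -> num = 14
result = 17  # -> result = 17
m = num + result  # -> m = 31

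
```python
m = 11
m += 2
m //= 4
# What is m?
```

Answer: 3

Derivation:
Trace (tracking m):
m = 11  # -> m = 11
m += 2  # -> m = 13
m //= 4  # -> m = 3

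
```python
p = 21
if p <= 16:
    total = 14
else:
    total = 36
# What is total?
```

Answer: 36

Derivation:
Trace (tracking total):
p = 21  # -> p = 21
if p <= 16:  # condition is False
else:
    total = 36  # -> total = 36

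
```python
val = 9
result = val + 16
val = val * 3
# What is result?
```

Trace (tracking result):
val = 9  # -> val = 9
result = val + 16  # -> result = 25
val = val * 3  # -> val = 27

Answer: 25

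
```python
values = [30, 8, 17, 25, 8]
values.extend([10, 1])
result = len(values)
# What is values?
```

Answer: [30, 8, 17, 25, 8, 10, 1]

Derivation:
Trace (tracking values):
values = [30, 8, 17, 25, 8]  # -> values = [30, 8, 17, 25, 8]
values.extend([10, 1])  # -> values = [30, 8, 17, 25, 8, 10, 1]
result = len(values)  # -> result = 7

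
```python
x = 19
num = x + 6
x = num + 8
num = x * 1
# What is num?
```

Trace (tracking num):
x = 19  # -> x = 19
num = x + 6  # -> num = 25
x = num + 8  # -> x = 33
num = x * 1  # -> num = 33

Answer: 33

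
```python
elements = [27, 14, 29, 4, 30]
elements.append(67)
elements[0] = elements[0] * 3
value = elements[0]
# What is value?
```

Answer: 81

Derivation:
Trace (tracking value):
elements = [27, 14, 29, 4, 30]  # -> elements = [27, 14, 29, 4, 30]
elements.append(67)  # -> elements = [27, 14, 29, 4, 30, 67]
elements[0] = elements[0] * 3  # -> elements = [81, 14, 29, 4, 30, 67]
value = elements[0]  # -> value = 81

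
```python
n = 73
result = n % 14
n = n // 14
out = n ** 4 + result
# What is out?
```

Answer: 628

Derivation:
Trace (tracking out):
n = 73  # -> n = 73
result = n % 14  # -> result = 3
n = n // 14  # -> n = 5
out = n ** 4 + result  # -> out = 628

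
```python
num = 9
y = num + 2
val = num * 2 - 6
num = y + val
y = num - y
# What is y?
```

Trace (tracking y):
num = 9  # -> num = 9
y = num + 2  # -> y = 11
val = num * 2 - 6  # -> val = 12
num = y + val  # -> num = 23
y = num - y  # -> y = 12

Answer: 12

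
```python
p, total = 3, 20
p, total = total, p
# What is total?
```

Trace (tracking total):
p, total = (3, 20)  # -> p = 3, total = 20
p, total = (total, p)  # -> p = 20, total = 3

Answer: 3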